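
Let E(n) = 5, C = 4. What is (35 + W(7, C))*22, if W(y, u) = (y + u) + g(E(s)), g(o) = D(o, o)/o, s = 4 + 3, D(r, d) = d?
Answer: 1034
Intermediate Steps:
s = 7
g(o) = 1 (g(o) = o/o = 1)
W(y, u) = 1 + u + y (W(y, u) = (y + u) + 1 = (u + y) + 1 = 1 + u + y)
(35 + W(7, C))*22 = (35 + (1 + 4 + 7))*22 = (35 + 12)*22 = 47*22 = 1034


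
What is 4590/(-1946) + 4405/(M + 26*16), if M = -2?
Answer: 3335935/402822 ≈ 8.2814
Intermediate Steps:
4590/(-1946) + 4405/(M + 26*16) = 4590/(-1946) + 4405/(-2 + 26*16) = 4590*(-1/1946) + 4405/(-2 + 416) = -2295/973 + 4405/414 = 3335935/402822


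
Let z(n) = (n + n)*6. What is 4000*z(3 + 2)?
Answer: 240000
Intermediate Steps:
z(n) = 12*n (z(n) = (2*n)*6 = 12*n)
4000*z(3 + 2) = 4000*(12*(3 + 2)) = 4000*(12*5) = 4000*60 = 240000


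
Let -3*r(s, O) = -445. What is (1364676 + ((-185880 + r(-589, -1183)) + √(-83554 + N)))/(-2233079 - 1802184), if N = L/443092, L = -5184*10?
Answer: -3536833/12105789 - I*√1025263954796146/446998188299 ≈ -0.29216 - 7.1633e-5*I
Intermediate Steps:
L = -51840
N = -12960/110773 (N = -51840/443092 = -51840*1/443092 = -12960/110773 ≈ -0.11700)
r(s, O) = 445/3 (r(s, O) = -⅓*(-445) = 445/3)
(1364676 + ((-185880 + r(-589, -1183)) + √(-83554 + N)))/(-2233079 - 1802184) = (1364676 + ((-185880 + 445/3) + √(-83554 - 12960/110773)))/(-2233079 - 1802184) = (1364676 + (-557195/3 + √(-9255540202/110773)))/(-4035263) = (1364676 + (-557195/3 + I*√1025263954796146/110773))*(-1/4035263) = (3536833/3 + I*√1025263954796146/110773)*(-1/4035263) = -3536833/12105789 - I*√1025263954796146/446998188299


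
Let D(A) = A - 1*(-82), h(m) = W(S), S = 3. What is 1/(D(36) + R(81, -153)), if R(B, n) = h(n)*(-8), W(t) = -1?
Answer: 1/126 ≈ 0.0079365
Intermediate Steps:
h(m) = -1
R(B, n) = 8 (R(B, n) = -1*(-8) = 8)
D(A) = 82 + A (D(A) = A + 82 = 82 + A)
1/(D(36) + R(81, -153)) = 1/((82 + 36) + 8) = 1/(118 + 8) = 1/126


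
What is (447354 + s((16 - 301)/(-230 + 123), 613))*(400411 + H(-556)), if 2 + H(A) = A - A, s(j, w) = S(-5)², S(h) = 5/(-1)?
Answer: 179134578011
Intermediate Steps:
S(h) = -5 (S(h) = 5*(-1) = -5)
s(j, w) = 25 (s(j, w) = (-5)² = 25)
H(A) = -2 (H(A) = -2 + (A - A) = -2 + 0 = -2)
(447354 + s((16 - 301)/(-230 + 123), 613))*(400411 + H(-556)) = (447354 + 25)*(400411 - 2) = 447379*400409 = 179134578011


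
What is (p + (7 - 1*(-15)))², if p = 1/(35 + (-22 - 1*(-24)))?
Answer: 664225/1369 ≈ 485.19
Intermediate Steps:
p = 1/37 (p = 1/(35 + (-22 + 24)) = 1/(35 + 2) = 1/37 ≈ 0.027027)
(p + (7 - 1*(-15)))² = (1/37 + (7 - 1*(-15)))² = (1/37 + (7 + 15))² = (1/37 + 22)² = (815/37)² = 664225/1369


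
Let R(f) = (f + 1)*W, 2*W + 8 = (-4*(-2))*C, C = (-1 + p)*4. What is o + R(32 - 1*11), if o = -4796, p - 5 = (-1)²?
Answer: -3124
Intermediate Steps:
p = 6 (p = 5 + (-1)² = 5 + 1 = 6)
C = 20 (C = (-1 + 6)*4 = 5*4 = 20)
W = 76 (W = -4 + (-4*(-2)*20)/2 = -4 + (8*20)/2 = -4 + (½)*160 = -4 + 80 = 76)
R(f) = 76 + 76*f (R(f) = (f + 1)*76 = (1 + f)*76 = 76 + 76*f)
o + R(32 - 1*11) = -4796 + (76 + 76*(32 - 1*11)) = -4796 + (76 + 76*(32 - 11)) = -4796 + (76 + 76*21) = -4796 + (76 + 1596) = -4796 + 1672 = -3124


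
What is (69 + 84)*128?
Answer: 19584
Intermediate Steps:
(69 + 84)*128 = 153*128 = 19584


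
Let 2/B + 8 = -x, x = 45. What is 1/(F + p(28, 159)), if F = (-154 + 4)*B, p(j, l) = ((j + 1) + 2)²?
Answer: 53/51233 ≈ 0.0010345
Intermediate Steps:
B = -2/53 (B = 2/(-8 - 1*45) = 2/(-8 - 45) = 2/(-53) = 2*(-1/53) = -2/53 ≈ -0.037736)
p(j, l) = (3 + j)² (p(j, l) = ((1 + j) + 2)² = (3 + j)²)
F = 300/53 (F = (-154 + 4)*(-2/53) = -150*(-2/53) = 300/53 ≈ 5.6604)
1/(F + p(28, 159)) = 1/(300/53 + (3 + 28)²) = 1/(300/53 + 31²) = 1/(300/53 + 961) = 1/(51233/53) = 53/51233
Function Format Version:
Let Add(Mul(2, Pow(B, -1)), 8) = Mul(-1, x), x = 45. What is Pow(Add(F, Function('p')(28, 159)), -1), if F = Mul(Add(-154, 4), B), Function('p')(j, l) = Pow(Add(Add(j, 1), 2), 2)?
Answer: Rational(53, 51233) ≈ 0.0010345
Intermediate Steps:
B = Rational(-2, 53) (B = Mul(2, Pow(Add(-8, Mul(-1, 45)), -1)) = Mul(2, Pow(Add(-8, -45), -1)) = Mul(2, Pow(-53, -1)) = Mul(2, Rational(-1, 53)) = Rational(-2, 53) ≈ -0.037736)
Function('p')(j, l) = Pow(Add(3, j), 2) (Function('p')(j, l) = Pow(Add(Add(1, j), 2), 2) = Pow(Add(3, j), 2))
F = Rational(300, 53) (F = Mul(Add(-154, 4), Rational(-2, 53)) = Mul(-150, Rational(-2, 53)) = Rational(300, 53) ≈ 5.6604)
Pow(Add(F, Function('p')(28, 159)), -1) = Pow(Add(Rational(300, 53), Pow(Add(3, 28), 2)), -1) = Pow(Add(Rational(300, 53), Pow(31, 2)), -1) = Pow(Add(Rational(300, 53), 961), -1) = Pow(Rational(51233, 53), -1) = Rational(53, 51233)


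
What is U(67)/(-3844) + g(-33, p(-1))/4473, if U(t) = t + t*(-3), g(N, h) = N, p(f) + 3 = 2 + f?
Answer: 78755/2865702 ≈ 0.027482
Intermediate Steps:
p(f) = -1 + f (p(f) = -3 + (2 + f) = -1 + f)
U(t) = -2*t (U(t) = t - 3*t = -2*t)
U(67)/(-3844) + g(-33, p(-1))/4473 = -2*67/(-3844) - 33/4473 = -134*(-1/3844) - 33*1/4473 = 67/1922 - 11/1491 = 78755/2865702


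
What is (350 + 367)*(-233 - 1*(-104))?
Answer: -92493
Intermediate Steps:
(350 + 367)*(-233 - 1*(-104)) = 717*(-233 + 104) = 717*(-129) = -92493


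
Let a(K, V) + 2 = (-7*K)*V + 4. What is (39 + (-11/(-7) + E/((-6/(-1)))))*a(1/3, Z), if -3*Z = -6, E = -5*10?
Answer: -5416/63 ≈ -85.968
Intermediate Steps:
E = -50
Z = 2 (Z = -⅓*(-6) = 2)
a(K, V) = 2 - 7*K*V (a(K, V) = -2 + ((-7*K)*V + 4) = -2 + (-7*K*V + 4) = -2 + (4 - 7*K*V) = 2 - 7*K*V)
(39 + (-11/(-7) + E/((-6/(-1)))))*a(1/3, Z) = (39 + (-11/(-7) - 50/((-6/(-1)))))*(2 - 7*2/3) = (39 + (-11*(-⅐) - 50/((-6*(-1)))))*(2 - 7*⅓*2) = (39 + (11/7 - 50/6))*(2 - 14/3) = (39 + (11/7 - 50*⅙))*(-8/3) = (39 + (11/7 - 25/3))*(-8/3) = (39 - 142/21)*(-8/3) = (677/21)*(-8/3) = -5416/63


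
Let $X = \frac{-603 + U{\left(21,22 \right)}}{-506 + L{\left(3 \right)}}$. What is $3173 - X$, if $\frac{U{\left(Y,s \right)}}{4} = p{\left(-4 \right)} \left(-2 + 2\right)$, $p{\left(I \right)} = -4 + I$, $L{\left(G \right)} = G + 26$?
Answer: $\frac{168102}{53} \approx 3171.7$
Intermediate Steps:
$L{\left(G \right)} = 26 + G$
$U{\left(Y,s \right)} = 0$ ($U{\left(Y,s \right)} = 4 \left(-4 - 4\right) \left(-2 + 2\right) = 4 \left(\left(-8\right) 0\right) = 4 \cdot 0 = 0$)
$X = \frac{67}{53}$ ($X = \frac{-603 + 0}{-506 + \left(26 + 3\right)} = - \frac{603}{-506 + 29} = - \frac{603}{-477} = \left(-603\right) \left(- \frac{1}{477}\right) = \frac{67}{53} \approx 1.2642$)
$3173 - X = 3173 - \frac{67}{53} = \frac{168102}{53}$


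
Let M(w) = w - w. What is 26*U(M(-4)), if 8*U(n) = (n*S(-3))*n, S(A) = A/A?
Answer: 0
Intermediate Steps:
S(A) = 1
M(w) = 0
U(n) = n²/8 (U(n) = ((n*1)*n)/8 = (n*n)/8 = n²/8)
26*U(M(-4)) = 26*((⅛)*0²) = 26*((⅛)*0) = 26*0 = 0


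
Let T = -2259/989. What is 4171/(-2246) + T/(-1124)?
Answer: -2315780021/1248367228 ≈ -1.8550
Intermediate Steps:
T = -2259/989 (T = -2259*1/989 = -2259/989 ≈ -2.2841)
4171/(-2246) + T/(-1124) = 4171/(-2246) - 2259/989/(-1124) = 4171*(-1/2246) - 2259/989*(-1/1124) = -4171/2246 + 2259/1111636 = -2315780021/1248367228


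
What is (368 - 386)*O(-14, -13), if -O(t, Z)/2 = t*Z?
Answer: 6552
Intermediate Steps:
O(t, Z) = -2*Z*t (O(t, Z) = -2*t*Z = -2*Z*t)
(368 - 386)*O(-14, -13) = (368 - 386)*(-2*(-13)*(-14)) = -18*(-364) = 6552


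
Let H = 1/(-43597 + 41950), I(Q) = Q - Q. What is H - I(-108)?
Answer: -1/1647 ≈ -0.00060716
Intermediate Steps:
I(Q) = 0
H = -1/1647 (H = 1/(-1647) = -1/1647 ≈ -0.00060716)
H - I(-108) = -1/1647 - 1*0 = -1/1647 + 0 = -1/1647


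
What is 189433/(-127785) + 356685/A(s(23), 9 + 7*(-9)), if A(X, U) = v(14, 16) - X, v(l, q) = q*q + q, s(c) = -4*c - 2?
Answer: 15169886749/15589770 ≈ 973.07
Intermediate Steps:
s(c) = -2 - 4*c
v(l, q) = q + q**2 (v(l, q) = q**2 + q = q + q**2)
A(X, U) = 272 - X (A(X, U) = 16*(1 + 16) - X = 16*17 - X = 272 - X)
189433/(-127785) + 356685/A(s(23), 9 + 7*(-9)) = 189433/(-127785) + 356685/(272 - (-2 - 4*23)) = 189433*(-1/127785) + 356685/(272 - (-2 - 92)) = -189433/127785 + 356685/(272 - 1*(-94)) = -189433/127785 + 356685/(272 + 94) = -189433/127785 + 356685/366 = -189433/127785 + 356685*(1/366) = -189433/127785 + 118895/122 = 15169886749/15589770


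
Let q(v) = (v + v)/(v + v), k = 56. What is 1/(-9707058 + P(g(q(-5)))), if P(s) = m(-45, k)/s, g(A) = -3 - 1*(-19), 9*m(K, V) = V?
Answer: -18/174727037 ≈ -1.0302e-7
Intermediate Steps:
m(K, V) = V/9
q(v) = 1 (q(v) = (2*v)/((2*v)) = (2*v)*(1/(2*v)) = 1)
g(A) = 16 (g(A) = -3 + 19 = 16)
P(s) = 56/(9*s) (P(s) = ((⅑)*56)/s = 56/(9*s))
1/(-9707058 + P(g(q(-5)))) = 1/(-9707058 + (56/9)/16) = 1/(-9707058 + (56/9)*(1/16)) = 1/(-9707058 + 7/18) = 1/(-174727037/18) = -18/174727037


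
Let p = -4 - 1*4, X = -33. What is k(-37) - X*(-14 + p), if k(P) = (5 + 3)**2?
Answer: -662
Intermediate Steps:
k(P) = 64 (k(P) = 8**2 = 64)
p = -8 (p = -4 - 4 = -8)
k(-37) - X*(-14 + p) = 64 - (-33)*(-14 - 8) = 64 - (-33)*(-22) = 64 - 1*726 = 64 - 726 = -662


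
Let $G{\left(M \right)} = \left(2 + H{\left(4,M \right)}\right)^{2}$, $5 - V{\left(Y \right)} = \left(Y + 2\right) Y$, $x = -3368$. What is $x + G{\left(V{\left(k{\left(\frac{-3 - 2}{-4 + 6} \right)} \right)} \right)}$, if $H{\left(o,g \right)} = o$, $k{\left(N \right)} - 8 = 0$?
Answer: $-3332$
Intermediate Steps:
$k{\left(N \right)} = 8$ ($k{\left(N \right)} = 8 + 0 = 8$)
$V{\left(Y \right)} = 5 - Y \left(2 + Y\right)$ ($V{\left(Y \right)} = 5 - \left(Y + 2\right) Y = 5 - \left(2 + Y\right) Y = 5 - Y \left(2 + Y\right)$)
$G{\left(M \right)} = 36$ ($G{\left(M \right)} = \left(2 + 4\right)^{2} = 6^{2} = 36$)
$x + G{\left(V{\left(k{\left(\frac{-3 - 2}{-4 + 6} \right)} \right)} \right)} = -3368 + 36 = -3332$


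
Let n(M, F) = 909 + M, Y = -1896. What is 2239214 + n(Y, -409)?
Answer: 2238227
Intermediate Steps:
2239214 + n(Y, -409) = 2239214 + (909 - 1896) = 2239214 - 987 = 2238227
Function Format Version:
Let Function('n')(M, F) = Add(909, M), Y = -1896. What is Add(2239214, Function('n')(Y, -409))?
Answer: 2238227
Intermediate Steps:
Add(2239214, Function('n')(Y, -409)) = Add(2239214, Add(909, -1896)) = Add(2239214, -987) = 2238227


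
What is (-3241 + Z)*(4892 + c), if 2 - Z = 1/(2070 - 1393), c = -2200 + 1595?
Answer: -9400550748/677 ≈ -1.3886e+7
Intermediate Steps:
c = -605
Z = 1353/677 (Z = 2 - 1/(2070 - 1393) = 2 - 1/677 = 1353/677 ≈ 1.9985)
(-3241 + Z)*(4892 + c) = (-3241 + 1353/677)*(4892 - 605) = -2192804/677*4287 = -9400550748/677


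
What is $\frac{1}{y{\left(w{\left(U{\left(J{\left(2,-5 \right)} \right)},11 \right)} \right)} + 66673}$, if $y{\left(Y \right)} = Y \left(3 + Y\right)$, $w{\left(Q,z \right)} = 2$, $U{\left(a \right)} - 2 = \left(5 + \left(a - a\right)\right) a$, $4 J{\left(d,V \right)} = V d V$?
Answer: $\frac{1}{66683} \approx 1.4996 \cdot 10^{-5}$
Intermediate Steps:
$J{\left(d,V \right)} = \frac{d V^{2}}{4}$ ($J{\left(d,V \right)} = \frac{V d V}{4} = \frac{d V^{2}}{4}$)
$U{\left(a \right)} = 2 + 5 a$ ($U{\left(a \right)} = 2 + \left(5 + \left(a - a\right)\right) a = 2 + \left(5 + 0\right) a = 2 + 5 a$)
$\frac{1}{y{\left(w{\left(U{\left(J{\left(2,-5 \right)} \right)},11 \right)} \right)} + 66673} = \frac{1}{2 \left(3 + 2\right) + 66673} = \frac{1}{2 \cdot 5 + 66673} = \frac{1}{10 + 66673} = \frac{1}{66683}$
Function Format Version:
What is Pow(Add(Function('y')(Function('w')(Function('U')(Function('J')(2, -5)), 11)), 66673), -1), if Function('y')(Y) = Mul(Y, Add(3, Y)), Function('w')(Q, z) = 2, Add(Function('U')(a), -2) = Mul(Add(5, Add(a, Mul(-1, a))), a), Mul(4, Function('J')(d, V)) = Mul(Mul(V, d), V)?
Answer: Rational(1, 66683) ≈ 1.4996e-5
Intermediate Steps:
Function('J')(d, V) = Mul(Rational(1, 4), d, Pow(V, 2)) (Function('J')(d, V) = Mul(Rational(1, 4), Mul(Mul(V, d), V)) = Mul(Rational(1, 4), Mul(d, Pow(V, 2))) = Mul(Rational(1, 4), d, Pow(V, 2)))
Function('U')(a) = Add(2, Mul(5, a)) (Function('U')(a) = Add(2, Mul(Add(5, Add(a, Mul(-1, a))), a)) = Add(2, Mul(Add(5, 0), a)) = Add(2, Mul(5, a)))
Pow(Add(Function('y')(Function('w')(Function('U')(Function('J')(2, -5)), 11)), 66673), -1) = Pow(Add(Mul(2, Add(3, 2)), 66673), -1) = Pow(Add(Mul(2, 5), 66673), -1) = Pow(Add(10, 66673), -1) = Pow(66683, -1) = Rational(1, 66683)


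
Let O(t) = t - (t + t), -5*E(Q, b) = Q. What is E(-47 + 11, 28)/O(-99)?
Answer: 4/55 ≈ 0.072727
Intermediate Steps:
E(Q, b) = -Q/5
O(t) = -t (O(t) = t - 2*t = -t)
E(-47 + 11, 28)/O(-99) = (-(-47 + 11)/5)/((-1*(-99))) = -⅕*(-36)/99 = (36/5)*(1/99) = 4/55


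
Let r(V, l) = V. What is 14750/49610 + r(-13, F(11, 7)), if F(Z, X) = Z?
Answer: -63018/4961 ≈ -12.703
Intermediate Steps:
14750/49610 + r(-13, F(11, 7)) = 14750/49610 - 13 = 14750*(1/49610) - 13 = 1475/4961 - 13 = -63018/4961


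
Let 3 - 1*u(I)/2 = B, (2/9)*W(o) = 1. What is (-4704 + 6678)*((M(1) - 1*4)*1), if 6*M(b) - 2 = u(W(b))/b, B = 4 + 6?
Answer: -11844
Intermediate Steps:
B = 10
W(o) = 9/2 (W(o) = (9/2)*1 = 9/2)
u(I) = -14 (u(I) = 6 - 2*10 = 6 - 20 = -14)
M(b) = ⅓ - 7/(3*b) (M(b) = ⅓ + (-14/b)/6 = ⅓ - 7/(3*b))
(-4704 + 6678)*((M(1) - 1*4)*1) = (-4704 + 6678)*(((⅓)*(-7 + 1)/1 - 1*4)*1) = 1974*(((⅓)*1*(-6) - 4)*1) = 1974*((-2 - 4)*1) = 1974*(-6*1) = 1974*(-6) = -11844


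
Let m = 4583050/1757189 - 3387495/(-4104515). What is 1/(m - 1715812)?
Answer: -1442481721667/2475022495083614143 ≈ -5.8282e-7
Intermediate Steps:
m = 4952733284461/1442481721667 (m = 4583050*(1/1757189) - 3387495*(-1/4104515) = 4583050/1757189 + 677499/820903 = 4952733284461/1442481721667 ≈ 3.4335)
1/(m - 1715812) = 1/(4952733284461/1442481721667 - 1715812) = 1/(-2475022495083614143/1442481721667) = -1442481721667/2475022495083614143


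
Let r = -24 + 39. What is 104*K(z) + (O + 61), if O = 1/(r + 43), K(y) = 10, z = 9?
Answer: 63859/58 ≈ 1101.0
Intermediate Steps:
r = 15
O = 1/58 (O = 1/(15 + 43) = 1/58 ≈ 0.017241)
104*K(z) + (O + 61) = 104*10 + (1/58 + 61) = 1040 + 3539/58 = 63859/58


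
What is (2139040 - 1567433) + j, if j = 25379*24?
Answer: 1180703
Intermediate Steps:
j = 609096
(2139040 - 1567433) + j = (2139040 - 1567433) + 609096 = 571607 + 609096 = 1180703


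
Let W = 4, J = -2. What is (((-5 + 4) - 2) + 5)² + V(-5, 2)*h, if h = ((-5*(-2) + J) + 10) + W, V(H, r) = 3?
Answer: 70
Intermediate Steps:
h = 22 (h = ((-5*(-2) - 2) + 10) + 4 = ((10 - 2) + 10) + 4 = (8 + 10) + 4 = 18 + 4 = 22)
(((-5 + 4) - 2) + 5)² + V(-5, 2)*h = (((-5 + 4) - 2) + 5)² + 3*22 = ((-1 - 2) + 5)² + 66 = (-3 + 5)² + 66 = 2² + 66 = 4 + 66 = 70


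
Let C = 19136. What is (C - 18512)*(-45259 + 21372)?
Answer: -14905488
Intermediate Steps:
(C - 18512)*(-45259 + 21372) = (19136 - 18512)*(-45259 + 21372) = 624*(-23887) = -14905488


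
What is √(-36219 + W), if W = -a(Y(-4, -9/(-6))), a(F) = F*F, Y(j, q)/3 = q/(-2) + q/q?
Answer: I*√579513/4 ≈ 190.31*I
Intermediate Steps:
Y(j, q) = 3 - 3*q/2 (Y(j, q) = 3*(q/(-2) + q/q) = 3*(q*(-½) + 1) = 3*(-q/2 + 1) = 3*(1 - q/2) = 3 - 3*q/2)
a(F) = F²
W = -9/16 (W = -(3 - (-27)/(2*(-6)))² = -(3 - (-27)*(-1)/(2*6))² = -(3 - 3/2*3/2)² = -(3 - 9/4)² = -(¾)² = -1*9/16 = -9/16 ≈ -0.56250)
√(-36219 + W) = √(-36219 - 9/16) = √(-579513/16) = I*√579513/4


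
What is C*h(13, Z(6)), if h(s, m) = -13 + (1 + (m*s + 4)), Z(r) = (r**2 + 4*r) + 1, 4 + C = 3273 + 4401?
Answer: 6020950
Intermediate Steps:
C = 7670 (C = -4 + (3273 + 4401) = -4 + 7674 = 7670)
Z(r) = 1 + r**2 + 4*r
h(s, m) = -8 + m*s (h(s, m) = -13 + (1 + (4 + m*s)) = -13 + (5 + m*s) = -8 + m*s)
C*h(13, Z(6)) = 7670*(-8 + (1 + 6**2 + 4*6)*13) = 7670*(-8 + (1 + 36 + 24)*13) = 7670*(-8 + 61*13) = 7670*(-8 + 793) = 7670*785 = 6020950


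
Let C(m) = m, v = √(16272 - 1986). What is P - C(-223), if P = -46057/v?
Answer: 223 - 46057*√14286/14286 ≈ -162.34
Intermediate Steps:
v = √14286 ≈ 119.52
P = -46057*√14286/14286 ≈ -385.34
P - C(-223) = -46057*√14286/14286 - 1*(-223) = -46057*√14286/14286 + 223 = 223 - 46057*√14286/14286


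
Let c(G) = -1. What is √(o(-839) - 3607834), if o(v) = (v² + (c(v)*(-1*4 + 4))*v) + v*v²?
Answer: 8*I*√9273338 ≈ 24362.0*I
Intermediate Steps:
o(v) = v² + v³ (o(v) = (v² + (-(-1*4 + 4))*v) + v*v² = (v² + (-(-4 + 4))*v) + v³ = (v² + (-1*0)*v) + v³ = (v² + 0*v) + v³ = (v² + 0) + v³ = v² + v³)
√(o(-839) - 3607834) = √((-839)²*(1 - 839) - 3607834) = √(703921*(-838) - 3607834) = √(-589885798 - 3607834) = √(-593493632) = 8*I*√9273338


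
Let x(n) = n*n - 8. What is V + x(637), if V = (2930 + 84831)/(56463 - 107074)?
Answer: 20535882210/50611 ≈ 4.0576e+5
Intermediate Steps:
x(n) = -8 + n**2 (x(n) = n**2 - 8 = -8 + n**2)
V = -87761/50611 (V = 87761/(-50611) = 87761*(-1/50611) = -87761/50611 ≈ -1.7340)
V + x(637) = -87761/50611 + (-8 + 637**2) = -87761/50611 + (-8 + 405769) = -87761/50611 + 405761 = 20535882210/50611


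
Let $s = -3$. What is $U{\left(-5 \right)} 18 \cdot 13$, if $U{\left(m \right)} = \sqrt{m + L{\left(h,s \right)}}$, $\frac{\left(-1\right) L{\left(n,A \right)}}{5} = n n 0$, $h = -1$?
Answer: $234 i \sqrt{5} \approx 523.24 i$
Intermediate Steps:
$L{\left(n,A \right)} = 0$ ($L{\left(n,A \right)} = - 5 n n 0 = - 5 n^{2} \cdot 0 = \left(-5\right) 0 = 0$)
$U{\left(m \right)} = \sqrt{m}$ ($U{\left(m \right)} = \sqrt{m + 0} = \sqrt{m}$)
$U{\left(-5 \right)} 18 \cdot 13 = \sqrt{-5} \cdot 18 \cdot 13 = i \sqrt{5} \cdot 18 \cdot 13 = 18 i \sqrt{5} \cdot 13 = 234 i \sqrt{5}$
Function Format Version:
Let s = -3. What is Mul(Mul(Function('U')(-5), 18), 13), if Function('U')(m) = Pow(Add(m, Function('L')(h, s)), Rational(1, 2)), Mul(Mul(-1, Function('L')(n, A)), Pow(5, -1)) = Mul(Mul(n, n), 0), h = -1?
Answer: Mul(234, I, Pow(5, Rational(1, 2))) ≈ Mul(523.24, I)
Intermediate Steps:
Function('L')(n, A) = 0 (Function('L')(n, A) = Mul(-5, Mul(Mul(n, n), 0)) = Mul(-5, Mul(Pow(n, 2), 0)) = Mul(-5, 0) = 0)
Function('U')(m) = Pow(m, Rational(1, 2)) (Function('U')(m) = Pow(Add(m, 0), Rational(1, 2)) = Pow(m, Rational(1, 2)))
Mul(Mul(Function('U')(-5), 18), 13) = Mul(Mul(Pow(-5, Rational(1, 2)), 18), 13) = Mul(Mul(Mul(I, Pow(5, Rational(1, 2))), 18), 13) = Mul(Mul(18, I, Pow(5, Rational(1, 2))), 13) = Mul(234, I, Pow(5, Rational(1, 2)))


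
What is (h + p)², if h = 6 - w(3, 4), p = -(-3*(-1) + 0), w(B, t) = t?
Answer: 1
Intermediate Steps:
p = -3 (p = -(3 + 0) = -1*3 = -3)
h = 2 (h = 6 - 1*4 = 6 - 4 = 2)
(h + p)² = (2 - 3)² = (-1)² = 1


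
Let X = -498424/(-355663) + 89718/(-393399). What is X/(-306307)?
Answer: -54723376714/14285900011720953 ≈ -3.8306e-6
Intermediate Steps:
X = 54723376714/46639156179 (X = -498424*(-1/355663) + 89718*(-1/393399) = 498424/355663 - 29906/131133 = 54723376714/46639156179 ≈ 1.1733)
X/(-306307) = (54723376714/46639156179)/(-306307) = (54723376714/46639156179)*(-1/306307) = -54723376714/14285900011720953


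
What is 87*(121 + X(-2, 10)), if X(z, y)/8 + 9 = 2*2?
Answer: 7047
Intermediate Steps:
X(z, y) = -40 (X(z, y) = -72 + 8*(2*2) = -72 + 8*4 = -72 + 32 = -40)
87*(121 + X(-2, 10)) = 87*(121 - 40) = 87*81 = 7047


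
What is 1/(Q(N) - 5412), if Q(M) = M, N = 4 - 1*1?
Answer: -1/5409 ≈ -0.00018488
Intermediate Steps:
N = 3 (N = 4 - 1 = 3)
1/(Q(N) - 5412) = 1/(3 - 5412) = 1/(-5409) = -1/5409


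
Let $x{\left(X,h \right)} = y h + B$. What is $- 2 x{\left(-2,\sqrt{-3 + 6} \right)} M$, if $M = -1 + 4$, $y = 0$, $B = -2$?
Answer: $12$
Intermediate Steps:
$x{\left(X,h \right)} = -2$ ($x{\left(X,h \right)} = 0 h - 2 = 0 - 2 = -2$)
$M = 3$
$- 2 x{\left(-2,\sqrt{-3 + 6} \right)} M = \left(-2\right) \left(-2\right) 3 = 4 \cdot 3 = 12$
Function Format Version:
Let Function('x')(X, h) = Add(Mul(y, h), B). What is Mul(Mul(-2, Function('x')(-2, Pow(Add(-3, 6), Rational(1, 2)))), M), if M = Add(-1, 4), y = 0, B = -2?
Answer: 12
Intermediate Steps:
Function('x')(X, h) = -2 (Function('x')(X, h) = Add(Mul(0, h), -2) = Add(0, -2) = -2)
M = 3
Mul(Mul(-2, Function('x')(-2, Pow(Add(-3, 6), Rational(1, 2)))), M) = Mul(Mul(-2, -2), 3) = Mul(4, 3) = 12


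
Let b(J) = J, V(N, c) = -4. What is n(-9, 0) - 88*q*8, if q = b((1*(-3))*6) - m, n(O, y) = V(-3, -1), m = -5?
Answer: 9148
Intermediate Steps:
n(O, y) = -4
q = -13 (q = (1*(-3))*6 - 1*(-5) = -3*6 + 5 = -18 + 5 = -13)
n(-9, 0) - 88*q*8 = -4 - (-1144)*8 = -4 - 88*(-104) = -4 + 9152 = 9148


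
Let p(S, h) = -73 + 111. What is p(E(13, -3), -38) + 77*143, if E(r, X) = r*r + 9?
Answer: 11049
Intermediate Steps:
E(r, X) = 9 + r² (E(r, X) = r² + 9 = 9 + r²)
p(S, h) = 38
p(E(13, -3), -38) + 77*143 = 38 + 77*143 = 38 + 11011 = 11049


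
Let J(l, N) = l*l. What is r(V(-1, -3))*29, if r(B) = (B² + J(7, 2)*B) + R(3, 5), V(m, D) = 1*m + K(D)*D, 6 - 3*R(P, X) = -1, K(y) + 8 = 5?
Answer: 39875/3 ≈ 13292.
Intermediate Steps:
J(l, N) = l²
K(y) = -3 (K(y) = -8 + 5 = -3)
R(P, X) = 7/3 (R(P, X) = 2 - ⅓*(-1) = 2 + ⅓ = 7/3)
V(m, D) = m - 3*D (V(m, D) = 1*m - 3*D = m - 3*D)
r(B) = 7/3 + B² + 49*B (r(B) = (B² + 7²*B) + 7/3 = (B² + 49*B) + 7/3 = 7/3 + B² + 49*B)
r(V(-1, -3))*29 = (7/3 + (-1 - 3*(-3))² + 49*(-1 - 3*(-3)))*29 = (7/3 + (-1 + 9)² + 49*(-1 + 9))*29 = (7/3 + 8² + 49*8)*29 = (7/3 + 64 + 392)*29 = (1375/3)*29 = 39875/3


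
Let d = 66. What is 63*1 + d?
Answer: 129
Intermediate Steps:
63*1 + d = 63*1 + 66 = 63 + 66 = 129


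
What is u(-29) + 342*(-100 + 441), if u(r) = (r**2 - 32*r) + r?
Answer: 118362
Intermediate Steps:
u(r) = r**2 - 31*r
u(-29) + 342*(-100 + 441) = -29*(-31 - 29) + 342*(-100 + 441) = -29*(-60) + 342*341 = 1740 + 116622 = 118362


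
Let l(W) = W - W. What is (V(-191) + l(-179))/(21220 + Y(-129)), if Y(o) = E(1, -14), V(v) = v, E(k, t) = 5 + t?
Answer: -191/21211 ≈ -0.0090048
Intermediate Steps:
Y(o) = -9 (Y(o) = 5 - 14 = -9)
l(W) = 0
(V(-191) + l(-179))/(21220 + Y(-129)) = (-191 + 0)/(21220 - 9) = -191/21211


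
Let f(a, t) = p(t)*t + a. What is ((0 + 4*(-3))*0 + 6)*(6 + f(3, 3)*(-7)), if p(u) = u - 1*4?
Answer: 36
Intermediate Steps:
p(u) = -4 + u (p(u) = u - 4 = -4 + u)
f(a, t) = a + t*(-4 + t) (f(a, t) = (-4 + t)*t + a = t*(-4 + t) + a = a + t*(-4 + t))
((0 + 4*(-3))*0 + 6)*(6 + f(3, 3)*(-7)) = ((0 + 4*(-3))*0 + 6)*(6 + (3 + 3*(-4 + 3))*(-7)) = ((0 - 12)*0 + 6)*(6 + (3 + 3*(-1))*(-7)) = (-12*0 + 6)*(6 + (3 - 3)*(-7)) = (0 + 6)*(6 + 0*(-7)) = 6*(6 + 0) = 6*6 = 36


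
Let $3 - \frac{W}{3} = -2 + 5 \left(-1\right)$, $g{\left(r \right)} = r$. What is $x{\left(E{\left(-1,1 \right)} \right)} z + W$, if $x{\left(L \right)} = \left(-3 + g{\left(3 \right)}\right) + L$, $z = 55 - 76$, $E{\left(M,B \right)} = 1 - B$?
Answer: $30$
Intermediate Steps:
$z = -21$ ($z = 55 - 76 = -21$)
$W = 30$ ($W = 9 - 3 \left(-2 + 5 \left(-1\right)\right) = 9 - 3 \left(-2 - 5\right) = 9 - -21 = 9 + 21 = 30$)
$x{\left(L \right)} = L$ ($x{\left(L \right)} = \left(-3 + 3\right) + L = 0 + L = L$)
$x{\left(E{\left(-1,1 \right)} \right)} z + W = \left(1 - 1\right) \left(-21\right) + 30 = 0 \left(-21\right) + 30 = 0 + 30 = 30$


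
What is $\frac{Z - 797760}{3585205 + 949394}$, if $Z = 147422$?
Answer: $- \frac{650338}{4534599} \approx -0.14342$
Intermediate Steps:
$\frac{Z - 797760}{3585205 + 949394} = \frac{147422 - 797760}{3585205 + 949394} = - \frac{650338}{4534599}$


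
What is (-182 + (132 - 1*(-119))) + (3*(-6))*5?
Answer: -21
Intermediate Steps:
(-182 + (132 - 1*(-119))) + (3*(-6))*5 = (-182 + (132 + 119)) - 18*5 = (-182 + 251) - 90 = 69 - 90 = -21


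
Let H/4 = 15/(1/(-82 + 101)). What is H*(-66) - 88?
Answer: -75328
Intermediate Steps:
H = 1140 (H = 4*(15/(1/(-82 + 101))) = 4*(15/(1/19)) = 4*(15*19) = 4*285 = 1140)
H*(-66) - 88 = 1140*(-66) - 88 = -75240 - 88 = -75328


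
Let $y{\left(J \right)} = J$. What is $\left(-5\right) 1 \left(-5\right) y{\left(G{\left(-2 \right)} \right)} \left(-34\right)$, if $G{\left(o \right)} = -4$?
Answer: $3400$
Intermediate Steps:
$\left(-5\right) 1 \left(-5\right) y{\left(G{\left(-2 \right)} \right)} \left(-34\right) = \left(-5\right) 1 \left(-5\right) \left(-4\right) \left(-34\right) = \left(-5\right) \left(-5\right) \left(-4\right) \left(-34\right) = 25 \left(-4\right) \left(-34\right) = \left(-100\right) \left(-34\right) = 3400$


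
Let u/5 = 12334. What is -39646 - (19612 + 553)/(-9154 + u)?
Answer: -2082069501/52516 ≈ -39646.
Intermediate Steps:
u = 61670 (u = 5*12334 = 61670)
-39646 - (19612 + 553)/(-9154 + u) = -39646 - (19612 + 553)/(-9154 + 61670) = -39646 - 20165/52516 = -2082069501/52516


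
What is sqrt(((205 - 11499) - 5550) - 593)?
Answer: I*sqrt(17437) ≈ 132.05*I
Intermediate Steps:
sqrt(((205 - 11499) - 5550) - 593) = sqrt((-11294 - 5550) - 593) = sqrt(-16844 - 593) = sqrt(-17437) = I*sqrt(17437)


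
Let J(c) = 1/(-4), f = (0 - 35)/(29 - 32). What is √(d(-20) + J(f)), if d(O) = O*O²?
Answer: I*√32001/2 ≈ 89.444*I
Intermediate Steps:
d(O) = O³
f = 35/3 (f = -35/(-3) = -35*(-⅓) = 35/3 ≈ 11.667)
J(c) = -¼
√(d(-20) + J(f)) = √((-20)³ - ¼) = √(-8000 - ¼) = √(-32001/4) = I*√32001/2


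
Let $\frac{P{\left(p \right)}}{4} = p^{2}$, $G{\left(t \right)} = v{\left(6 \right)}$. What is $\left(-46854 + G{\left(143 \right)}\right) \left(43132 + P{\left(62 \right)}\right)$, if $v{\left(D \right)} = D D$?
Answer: $-2739227544$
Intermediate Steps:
$v{\left(D \right)} = D^{2}$
$G{\left(t \right)} = 36$ ($G{\left(t \right)} = 6^{2} = 36$)
$P{\left(p \right)} = 4 p^{2}$
$\left(-46854 + G{\left(143 \right)}\right) \left(43132 + P{\left(62 \right)}\right) = \left(-46854 + 36\right) \left(43132 + 4 \cdot 62^{2}\right) = - 46818 \left(43132 + 4 \cdot 3844\right) = - 46818 \left(43132 + 15376\right) = \left(-46818\right) 58508 = -2739227544$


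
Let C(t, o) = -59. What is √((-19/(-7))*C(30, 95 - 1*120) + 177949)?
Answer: 101*√854/7 ≈ 421.65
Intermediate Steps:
√((-19/(-7))*C(30, 95 - 1*120) + 177949) = √(-19/(-7)*(-59) + 177949) = √(-19*(-⅐)*(-59) + 177949) = √((19/7)*(-59) + 177949) = √(-1121/7 + 177949) = √(1244522/7) = 101*√854/7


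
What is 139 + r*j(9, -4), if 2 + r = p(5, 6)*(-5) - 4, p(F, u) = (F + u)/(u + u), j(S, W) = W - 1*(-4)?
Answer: 139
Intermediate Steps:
j(S, W) = 4 + W (j(S, W) = W + 4 = 4 + W)
p(F, u) = (F + u)/(2*u) (p(F, u) = (F + u)/((2*u)) = (F + u)*(1/(2*u)) = (F + u)/(2*u))
r = -127/12 (r = -2 + (((½)*(5 + 6)/6)*(-5) - 4) = -2 + (((½)*(⅙)*11)*(-5) - 4) = -2 + ((11/12)*(-5) - 4) = -2 + (-55/12 - 4) = -2 - 103/12 = -127/12 ≈ -10.583)
139 + r*j(9, -4) = 139 - 127*(4 - 4)/12 = 139 - 127/12*0 = 139 + 0 = 139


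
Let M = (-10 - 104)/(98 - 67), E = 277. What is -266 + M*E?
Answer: -39824/31 ≈ -1284.6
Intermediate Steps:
M = -114/31 ≈ -3.6774
-266 + M*E = -266 - 114/31*277 = -266 - 31578/31 = -39824/31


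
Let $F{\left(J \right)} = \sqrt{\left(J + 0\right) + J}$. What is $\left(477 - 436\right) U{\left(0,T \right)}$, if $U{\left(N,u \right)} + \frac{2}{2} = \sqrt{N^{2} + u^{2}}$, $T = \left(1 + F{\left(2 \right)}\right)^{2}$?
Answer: $328$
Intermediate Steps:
$F{\left(J \right)} = \sqrt{2} \sqrt{J}$ ($F{\left(J \right)} = \sqrt{J + J} = \sqrt{2 J} = \sqrt{2} \sqrt{J}$)
$T = 9$ ($T = \left(1 + \sqrt{2} \sqrt{2}\right)^{2} = \left(1 + 2\right)^{2} = 3^{2} = 9$)
$U{\left(N,u \right)} = -1 + \sqrt{N^{2} + u^{2}}$
$\left(477 - 436\right) U{\left(0,T \right)} = \left(477 - 436\right) \left(-1 + \sqrt{0^{2} + 9^{2}}\right) = 41 \left(-1 + \sqrt{0 + 81}\right) = 41 \left(-1 + \sqrt{81}\right) = 41 \left(-1 + 9\right) = 41 \cdot 8 = 328$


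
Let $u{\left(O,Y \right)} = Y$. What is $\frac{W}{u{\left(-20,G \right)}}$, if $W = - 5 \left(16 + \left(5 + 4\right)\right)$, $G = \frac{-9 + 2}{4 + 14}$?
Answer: $\frac{2250}{7} \approx 321.43$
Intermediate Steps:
$G = - \frac{7}{18} \approx -0.38889$
$W = -125$ ($W = - 5 \left(16 + 9\right) = \left(-5\right) 25 = -125$)
$\frac{W}{u{\left(-20,G \right)}} = - \frac{125}{- \frac{7}{18}} = \left(-125\right) \left(- \frac{18}{7}\right) = \frac{2250}{7}$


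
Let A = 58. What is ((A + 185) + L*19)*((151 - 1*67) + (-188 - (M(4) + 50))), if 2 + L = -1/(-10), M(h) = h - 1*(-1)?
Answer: -328971/10 ≈ -32897.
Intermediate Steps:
M(h) = 1 + h (M(h) = h + 1 = 1 + h)
L = -19/10 (L = -2 - 1/(-10) = -2 - 1*(-⅒) = -2 + ⅒ = -19/10 ≈ -1.9000)
((A + 185) + L*19)*((151 - 1*67) + (-188 - (M(4) + 50))) = ((58 + 185) - 19/10*19)*((151 - 1*67) + (-188 - ((1 + 4) + 50))) = (243 - 361/10)*((151 - 67) + (-188 - (5 + 50))) = 2069*(84 + (-188 - 1*55))/10 = 2069*(84 + (-188 - 55))/10 = 2069*(84 - 243)/10 = (2069/10)*(-159) = -328971/10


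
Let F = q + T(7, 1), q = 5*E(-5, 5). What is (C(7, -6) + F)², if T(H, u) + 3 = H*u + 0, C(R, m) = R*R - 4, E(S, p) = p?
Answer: 5476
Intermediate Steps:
C(R, m) = -4 + R² (C(R, m) = R² - 4 = -4 + R²)
q = 25 (q = 5*5 = 25)
T(H, u) = -3 + H*u (T(H, u) = -3 + (H*u + 0) = -3 + H*u)
F = 29 (F = 25 + (-3 + 7*1) = 25 + (-3 + 7) = 25 + 4 = 29)
(C(7, -6) + F)² = ((-4 + 7²) + 29)² = ((-4 + 49) + 29)² = (45 + 29)² = 74² = 5476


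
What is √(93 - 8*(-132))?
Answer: √1149 ≈ 33.897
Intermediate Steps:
√(93 - 8*(-132)) = √(93 + 1056) = √1149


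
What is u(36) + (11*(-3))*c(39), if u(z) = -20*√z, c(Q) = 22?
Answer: -846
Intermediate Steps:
u(36) + (11*(-3))*c(39) = -20*√36 + (11*(-3))*22 = -20*6 - 33*22 = -120 - 726 = -846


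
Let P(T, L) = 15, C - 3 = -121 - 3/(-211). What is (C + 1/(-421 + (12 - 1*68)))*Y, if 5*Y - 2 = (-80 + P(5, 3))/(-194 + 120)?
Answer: -421566973/6206565 ≈ -67.923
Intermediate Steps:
C = -24895/211 (C = 3 + (-121 - 3/(-211)) = 3 + (-121 - 3*(-1)/211) = 3 + (-121 - 1*(-3/211)) = 3 + (-121 + 3/211) = 3 - 25528/211 = -24895/211 ≈ -117.99)
Y = 213/370 (Y = ⅖ + ((-80 + 15)/(-194 + 120))/5 = ⅖ + (-65/(-74))/5 = ⅖ + (-65*(-1/74))/5 = ⅖ + (⅕)*(65/74) = ⅖ + 13/74 = 213/370 ≈ 0.57568)
(C + 1/(-421 + (12 - 1*68)))*Y = (-24895/211 + 1/(-421 + (12 - 1*68)))*(213/370) = (-24895/211 + 1/(-421 + (12 - 68)))*(213/370) = (-24895/211 + 1/(-421 - 56))*(213/370) = (-24895/211 + 1/(-477))*(213/370) = (-24895/211 - 1/477)*(213/370) = -11875126/100647*213/370 = -421566973/6206565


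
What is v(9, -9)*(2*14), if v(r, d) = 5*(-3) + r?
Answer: -168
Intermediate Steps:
v(r, d) = -15 + r
v(9, -9)*(2*14) = (-15 + 9)*(2*14) = -6*28 = -168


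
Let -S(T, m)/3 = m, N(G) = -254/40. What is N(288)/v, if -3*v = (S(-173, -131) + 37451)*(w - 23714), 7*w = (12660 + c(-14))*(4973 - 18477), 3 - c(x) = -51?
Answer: -2667/130074258775520 ≈ -2.0504e-11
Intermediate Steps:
c(x) = 54 (c(x) = 3 - 1*(-51) = 3 + 51 = 54)
N(G) = -127/20 (N(G) = -254*1/40 = -127/20)
S(T, m) = -3*m
w = -171689856/7 (w = ((12660 + 54)*(4973 - 18477))/7 = (12714*(-13504))/7 = (⅐)*(-171689856) = -171689856/7 ≈ -2.4527e+7)
v = 6503712938776/21 (v = -(-3*(-131) + 37451)*(-171689856/7 - 23714)/3 = -(393 + 37451)*(-171855854)/(3*7) = -37844*(-171855854)/(3*7) = -⅓*(-6503712938776/7) = 6503712938776/21 ≈ 3.0970e+11)
N(288)/v = -127/(20*6503712938776/21) = -127/20*21/6503712938776 = -2667/130074258775520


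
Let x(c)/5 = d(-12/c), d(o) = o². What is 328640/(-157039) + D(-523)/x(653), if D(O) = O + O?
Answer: -35021685173773/56534040 ≈ -6.1948e+5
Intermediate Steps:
x(c) = 720/c² (x(c) = 5*(-12/c)² = 5*(144/c²) = 720/c²)
D(O) = 2*O
328640/(-157039) + D(-523)/x(653) = 328640/(-157039) + (2*(-523))/((720/653²)) = 328640*(-1/157039) - 1046/(720*(1/426409)) = -328640/157039 - 1046/720/426409 = -328640/157039 - 1046*426409/720 = -328640/157039 - 223011907/360 = -35021685173773/56534040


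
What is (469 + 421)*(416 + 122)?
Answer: 478820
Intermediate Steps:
(469 + 421)*(416 + 122) = 890*538 = 478820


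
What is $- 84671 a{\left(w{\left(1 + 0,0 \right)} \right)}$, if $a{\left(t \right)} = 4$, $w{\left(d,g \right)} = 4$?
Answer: $-338684$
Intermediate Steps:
$- 84671 a{\left(w{\left(1 + 0,0 \right)} \right)} = \left(-84671\right) 4 = -338684$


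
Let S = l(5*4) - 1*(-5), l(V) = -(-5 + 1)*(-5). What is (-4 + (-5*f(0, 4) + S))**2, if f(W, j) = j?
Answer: 1521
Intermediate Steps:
l(V) = -20 (l(V) = -(-4)*(-5) = -1*20 = -20)
S = -15 (S = -20 - 1*(-5) = -20 + 5 = -15)
(-4 + (-5*f(0, 4) + S))**2 = (-4 + (-5*4 - 15))**2 = (-4 + (-20 - 15))**2 = (-4 - 35)**2 = (-39)**2 = 1521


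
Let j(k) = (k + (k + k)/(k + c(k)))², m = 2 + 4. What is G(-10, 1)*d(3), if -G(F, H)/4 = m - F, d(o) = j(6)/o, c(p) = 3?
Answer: -30976/27 ≈ -1147.3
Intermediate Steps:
m = 6
j(k) = (k + 2*k/(3 + k))² (j(k) = (k + (k + k)/(k + 3))² = (k + (2*k)/(3 + k))² = (k + 2*k/(3 + k))²)
d(o) = 484/(9*o) (d(o) = (6²*(5 + 6)²/(3 + 6)²)/o = (36*11²/9²)/o = (36*(1/81)*121)/o = 484/(9*o))
G(F, H) = -24 + 4*F (G(F, H) = -4*(6 - F) = -24 + 4*F)
G(-10, 1)*d(3) = (-24 + 4*(-10))*((484/9)/3) = (-24 - 40)*((484/9)*(⅓)) = -64*484/27 = -30976/27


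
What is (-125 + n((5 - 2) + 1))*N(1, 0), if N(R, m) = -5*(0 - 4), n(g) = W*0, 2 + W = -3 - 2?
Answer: -2500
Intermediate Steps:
W = -7 (W = -2 + (-3 - 2) = -2 - 5 = -7)
n(g) = 0 (n(g) = -7*0 = 0)
N(R, m) = 20 (N(R, m) = -5*(-4) = 20)
(-125 + n((5 - 2) + 1))*N(1, 0) = (-125 + 0)*20 = -125*20 = -2500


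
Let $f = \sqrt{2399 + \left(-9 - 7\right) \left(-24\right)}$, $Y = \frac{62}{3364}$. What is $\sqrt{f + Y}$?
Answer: $\frac{\sqrt{62 + 37004 \sqrt{23}}}{58} \approx 7.2645$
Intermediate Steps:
$Y = \frac{31}{1682}$ ($Y = 62 \cdot \frac{1}{3364} = \frac{31}{1682} \approx 0.01843$)
$f = 11 \sqrt{23}$ ($f = \sqrt{2399 - -384} = \sqrt{2399 + 384} = \sqrt{2783} = 11 \sqrt{23} \approx 52.754$)
$\sqrt{f + Y} = \sqrt{11 \sqrt{23} + \frac{31}{1682}} = \sqrt{\frac{31}{1682} + 11 \sqrt{23}}$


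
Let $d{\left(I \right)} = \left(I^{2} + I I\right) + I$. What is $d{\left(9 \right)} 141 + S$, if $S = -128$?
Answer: $23983$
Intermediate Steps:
$d{\left(I \right)} = I + 2 I^{2}$ ($d{\left(I \right)} = \left(I^{2} + I^{2}\right) + I = 2 I^{2} + I = I + 2 I^{2}$)
$d{\left(9 \right)} 141 + S = 9 \left(1 + 2 \cdot 9\right) 141 - 128 = 9 \left(1 + 18\right) 141 - 128 = 9 \cdot 19 \cdot 141 - 128 = 171 \cdot 141 - 128 = 24111 - 128 = 23983$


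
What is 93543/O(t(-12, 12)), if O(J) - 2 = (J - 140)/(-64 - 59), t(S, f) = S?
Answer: 11505789/398 ≈ 28909.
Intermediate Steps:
O(J) = 386/123 - J/123 (O(J) = 2 + (J - 140)/(-64 - 59) = 2 + (-140 + J)/(-123) = 2 + (-140 + J)*(-1/123) = 2 + (140/123 - J/123) = 386/123 - J/123)
93543/O(t(-12, 12)) = 93543/(386/123 - 1/123*(-12)) = 93543/(386/123 + 4/41) = 93543/(398/123) = 93543*(123/398) = 11505789/398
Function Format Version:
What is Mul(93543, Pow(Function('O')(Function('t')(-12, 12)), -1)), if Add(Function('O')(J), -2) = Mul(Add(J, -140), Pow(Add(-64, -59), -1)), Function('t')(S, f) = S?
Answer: Rational(11505789, 398) ≈ 28909.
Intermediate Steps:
Function('O')(J) = Add(Rational(386, 123), Mul(Rational(-1, 123), J)) (Function('O')(J) = Add(2, Mul(Add(J, -140), Pow(Add(-64, -59), -1))) = Add(2, Mul(Add(-140, J), Pow(-123, -1))) = Add(2, Mul(Add(-140, J), Rational(-1, 123))) = Add(2, Add(Rational(140, 123), Mul(Rational(-1, 123), J))) = Add(Rational(386, 123), Mul(Rational(-1, 123), J)))
Mul(93543, Pow(Function('O')(Function('t')(-12, 12)), -1)) = Mul(93543, Pow(Add(Rational(386, 123), Mul(Rational(-1, 123), -12)), -1)) = Mul(93543, Pow(Add(Rational(386, 123), Rational(4, 41)), -1)) = Mul(93543, Pow(Rational(398, 123), -1)) = Mul(93543, Rational(123, 398)) = Rational(11505789, 398)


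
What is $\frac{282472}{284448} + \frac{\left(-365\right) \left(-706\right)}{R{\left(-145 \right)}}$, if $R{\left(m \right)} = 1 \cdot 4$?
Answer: $\frac{2290641719}{35556} \approx 64424.0$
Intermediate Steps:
$R{\left(m \right)} = 4$
$\frac{282472}{284448} + \frac{\left(-365\right) \left(-706\right)}{R{\left(-145 \right)}} = \frac{282472}{284448} + \frac{\left(-365\right) \left(-706\right)}{4} = 282472 \cdot \frac{1}{284448} + 257690 \cdot \frac{1}{4} = \frac{35309}{35556} + \frac{128845}{2} = \frac{2290641719}{35556}$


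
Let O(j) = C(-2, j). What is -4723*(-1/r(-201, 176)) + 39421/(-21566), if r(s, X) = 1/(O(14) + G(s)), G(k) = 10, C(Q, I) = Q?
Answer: 814810323/21566 ≈ 37782.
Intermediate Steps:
O(j) = -2
r(s, X) = 1/8 (r(s, X) = 1/(-2 + 10) = 1/8)
-4723*(-1/r(-201, 176)) + 39421/(-21566) = -4723/((-1*1/8)) + 39421/(-21566) = -4723/(-1/8) + 39421*(-1/21566) = -4723*(-8) - 39421/21566 = 37784 - 39421/21566 = 814810323/21566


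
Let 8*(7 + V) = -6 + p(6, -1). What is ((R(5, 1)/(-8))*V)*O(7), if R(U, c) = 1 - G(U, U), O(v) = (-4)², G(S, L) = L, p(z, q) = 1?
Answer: -61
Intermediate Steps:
O(v) = 16
V = -61/8 (V = -7 + (-6 + 1)/8 = -7 + (⅛)*(-5) = -7 - 5/8 = -61/8 ≈ -7.6250)
R(U, c) = 1 - U
((R(5, 1)/(-8))*V)*O(7) = (((1 - 1*5)/(-8))*(-61/8))*16 = (((1 - 5)*(-⅛))*(-61/8))*16 = (-4*(-⅛)*(-61/8))*16 = ((½)*(-61/8))*16 = -61/16*16 = -61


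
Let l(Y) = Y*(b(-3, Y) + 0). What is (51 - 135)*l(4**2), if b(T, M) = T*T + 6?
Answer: -20160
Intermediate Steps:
b(T, M) = 6 + T**2 (b(T, M) = T**2 + 6 = 6 + T**2)
l(Y) = 15*Y (l(Y) = Y*((6 + (-3)**2) + 0) = Y*((6 + 9) + 0) = Y*(15 + 0) = Y*15 = 15*Y)
(51 - 135)*l(4**2) = (51 - 135)*(15*4**2) = -1260*16 = -84*240 = -20160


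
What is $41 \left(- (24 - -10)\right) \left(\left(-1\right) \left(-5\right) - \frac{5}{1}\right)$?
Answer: $0$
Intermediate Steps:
$41 \left(- (24 - -10)\right) \left(\left(-1\right) \left(-5\right) - \frac{5}{1}\right) = 41 \left(- (24 + 10)\right) \left(5 - 5\right) = 41 \left(\left(-1\right) 34\right) \left(5 - 5\right) = 41 \left(-34\right) 0 = \left(-1394\right) 0 = 0$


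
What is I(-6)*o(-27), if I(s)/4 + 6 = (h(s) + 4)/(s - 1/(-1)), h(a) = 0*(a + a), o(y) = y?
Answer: 3672/5 ≈ 734.40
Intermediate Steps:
h(a) = 0 (h(a) = 0*(2*a) = 0)
I(s) = -24 + 16/(1 + s) (I(s) = -24 + 4*((0 + 4)/(s - 1/(-1))) = -24 + 4*(4/(s - 1*(-1))) = -24 + 4*(4/(s + 1)) = -24 + 4*(4/(1 + s)) = -24 + 16/(1 + s))
I(-6)*o(-27) = (8*(-1 - 3*(-6))/(1 - 6))*(-27) = (8*(-1 + 18)/(-5))*(-27) = (8*(-1/5)*17)*(-27) = -136/5*(-27) = 3672/5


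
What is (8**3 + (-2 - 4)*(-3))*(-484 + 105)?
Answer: -200870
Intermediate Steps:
(8**3 + (-2 - 4)*(-3))*(-484 + 105) = (512 - 6*(-3))*(-379) = (512 + 18)*(-379) = 530*(-379) = -200870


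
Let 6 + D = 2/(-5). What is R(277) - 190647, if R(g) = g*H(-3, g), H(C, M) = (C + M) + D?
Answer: -582609/5 ≈ -1.1652e+5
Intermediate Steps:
D = -32/5 (D = -6 + 2/(-5) = -6 + 2*(-⅕) = -6 - ⅖ = -32/5 ≈ -6.4000)
H(C, M) = -32/5 + C + M (H(C, M) = (C + M) - 32/5 = -32/5 + C + M)
R(g) = g*(-47/5 + g) (R(g) = g*(-32/5 - 3 + g) = g*(-47/5 + g))
R(277) - 190647 = (⅕)*277*(-47 + 5*277) - 190647 = (⅕)*277*(-47 + 1385) - 190647 = (⅕)*277*1338 - 190647 = 370626/5 - 190647 = -582609/5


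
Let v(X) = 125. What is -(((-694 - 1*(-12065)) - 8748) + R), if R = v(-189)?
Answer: -2748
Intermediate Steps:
R = 125
-(((-694 - 1*(-12065)) - 8748) + R) = -(((-694 - 1*(-12065)) - 8748) + 125) = -(((-694 + 12065) - 8748) + 125) = -((11371 - 8748) + 125) = -(2623 + 125) = -1*2748 = -2748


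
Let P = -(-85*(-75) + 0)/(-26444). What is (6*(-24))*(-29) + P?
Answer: 110436519/26444 ≈ 4176.2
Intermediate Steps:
P = 6375/26444 (P = -(6375 + 0)*(-1)/26444 = -6375*(-1)/26444 = -1*(-6375/26444) = 6375/26444 ≈ 0.24108)
(6*(-24))*(-29) + P = (6*(-24))*(-29) + 6375/26444 = -144*(-29) + 6375/26444 = 4176 + 6375/26444 = 110436519/26444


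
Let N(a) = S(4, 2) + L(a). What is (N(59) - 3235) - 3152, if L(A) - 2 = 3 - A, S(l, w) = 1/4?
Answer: -25763/4 ≈ -6440.8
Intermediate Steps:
S(l, w) = ¼
L(A) = 5 - A (L(A) = 2 + (3 - A) = 5 - A)
N(a) = 21/4 - a (N(a) = ¼ + (5 - a) = 21/4 - a)
(N(59) - 3235) - 3152 = ((21/4 - 1*59) - 3235) - 3152 = ((21/4 - 59) - 3235) - 3152 = (-215/4 - 3235) - 3152 = -13155/4 - 3152 = -25763/4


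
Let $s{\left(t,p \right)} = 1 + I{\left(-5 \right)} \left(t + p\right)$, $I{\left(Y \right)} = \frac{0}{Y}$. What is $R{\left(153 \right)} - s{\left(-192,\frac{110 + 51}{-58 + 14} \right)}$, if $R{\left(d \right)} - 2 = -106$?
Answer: $-105$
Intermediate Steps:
$I{\left(Y \right)} = 0$
$R{\left(d \right)} = -104$ ($R{\left(d \right)} = 2 - 106 = -104$)
$s{\left(t,p \right)} = 1$ ($s{\left(t,p \right)} = 1 + 0 \left(t + p\right) = 1 + 0 \left(p + t\right) = 1 + 0 = 1$)
$R{\left(153 \right)} - s{\left(-192,\frac{110 + 51}{-58 + 14} \right)} = -104 - 1 = -105$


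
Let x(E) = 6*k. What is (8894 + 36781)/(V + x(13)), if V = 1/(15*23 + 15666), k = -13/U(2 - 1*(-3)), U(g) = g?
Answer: -3656512125/1248853 ≈ -2927.9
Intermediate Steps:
k = -13/5 (k = -13/(2 - 1*(-3)) = -13/(2 + 3) = -13/5 ≈ -2.6000)
x(E) = -78/5 (x(E) = 6*(-13/5) = -78/5)
V = 1/16011 (V = 1/(345 + 15666) = 1/16011 ≈ 6.2457e-5)
(8894 + 36781)/(V + x(13)) = (8894 + 36781)/(1/16011 - 78/5) = 45675/(-1248853/80055) = 45675*(-80055/1248853) = -3656512125/1248853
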